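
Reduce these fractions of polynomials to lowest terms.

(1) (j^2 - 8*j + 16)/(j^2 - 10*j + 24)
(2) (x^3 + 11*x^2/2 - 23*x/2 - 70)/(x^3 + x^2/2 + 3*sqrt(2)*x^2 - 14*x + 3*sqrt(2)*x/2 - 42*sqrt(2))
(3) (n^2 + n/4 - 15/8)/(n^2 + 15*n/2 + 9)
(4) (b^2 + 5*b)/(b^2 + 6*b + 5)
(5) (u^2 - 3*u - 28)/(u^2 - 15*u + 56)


(1) = (j - 4)/(j - 6)
(2) = (4*x + 20)/(4*x + 12*sqrt(2))
(3) = (4*n - 5)/(4*n + 24)
(4) = b/(b + 1)
(5) = (u + 4)/(u - 8)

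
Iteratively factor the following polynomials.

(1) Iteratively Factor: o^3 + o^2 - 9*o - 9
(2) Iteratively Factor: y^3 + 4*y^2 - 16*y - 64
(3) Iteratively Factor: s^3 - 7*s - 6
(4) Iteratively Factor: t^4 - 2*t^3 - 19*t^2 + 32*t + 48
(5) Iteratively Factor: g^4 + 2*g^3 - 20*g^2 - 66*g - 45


(1) = (o + 3)*(o^2 - 2*o - 3) = (o + 1)*(o + 3)*(o - 3)
(2) = (y + 4)*(y^2 - 16) = (y - 4)*(y + 4)*(y + 4)
(3) = (s - 3)*(s^2 + 3*s + 2) = (s - 3)*(s + 2)*(s + 1)
(4) = (t + 1)*(t^3 - 3*t^2 - 16*t + 48) = (t - 4)*(t + 1)*(t^2 + t - 12) = (t - 4)*(t + 1)*(t + 4)*(t - 3)
(5) = (g - 5)*(g^3 + 7*g^2 + 15*g + 9) = (g - 5)*(g + 3)*(g^2 + 4*g + 3) = (g - 5)*(g + 3)^2*(g + 1)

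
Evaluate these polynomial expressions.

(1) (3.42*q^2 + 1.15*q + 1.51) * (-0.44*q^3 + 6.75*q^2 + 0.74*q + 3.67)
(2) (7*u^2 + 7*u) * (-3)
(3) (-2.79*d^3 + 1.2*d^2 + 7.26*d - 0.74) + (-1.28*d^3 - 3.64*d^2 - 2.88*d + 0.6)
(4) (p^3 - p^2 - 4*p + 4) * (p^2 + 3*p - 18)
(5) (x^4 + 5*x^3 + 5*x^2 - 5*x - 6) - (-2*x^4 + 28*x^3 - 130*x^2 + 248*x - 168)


(1) = -1.5048*q^5 + 22.579*q^4 + 9.6289*q^3 + 23.5949*q^2 + 5.3379*q + 5.5417
(2) = -21*u^2 - 21*u
(3) = -4.07*d^3 - 2.44*d^2 + 4.38*d - 0.14
(4) = p^5 + 2*p^4 - 25*p^3 + 10*p^2 + 84*p - 72
(5) = 3*x^4 - 23*x^3 + 135*x^2 - 253*x + 162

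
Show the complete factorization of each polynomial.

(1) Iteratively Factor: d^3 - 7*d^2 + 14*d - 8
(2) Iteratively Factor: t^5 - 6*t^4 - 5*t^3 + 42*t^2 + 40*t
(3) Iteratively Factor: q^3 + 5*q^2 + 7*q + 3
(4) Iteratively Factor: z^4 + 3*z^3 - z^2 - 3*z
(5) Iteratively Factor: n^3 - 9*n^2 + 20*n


(1) = (d - 4)*(d^2 - 3*d + 2) = (d - 4)*(d - 2)*(d - 1)
(2) = (t + 2)*(t^4 - 8*t^3 + 11*t^2 + 20*t) = (t - 5)*(t + 2)*(t^3 - 3*t^2 - 4*t) = (t - 5)*(t + 1)*(t + 2)*(t^2 - 4*t) = (t - 5)*(t - 4)*(t + 1)*(t + 2)*(t)
(3) = (q + 1)*(q^2 + 4*q + 3) = (q + 1)^2*(q + 3)
(4) = (z)*(z^3 + 3*z^2 - z - 3) = z*(z + 3)*(z^2 - 1) = z*(z - 1)*(z + 3)*(z + 1)
(5) = (n - 5)*(n^2 - 4*n) = (n - 5)*(n - 4)*(n)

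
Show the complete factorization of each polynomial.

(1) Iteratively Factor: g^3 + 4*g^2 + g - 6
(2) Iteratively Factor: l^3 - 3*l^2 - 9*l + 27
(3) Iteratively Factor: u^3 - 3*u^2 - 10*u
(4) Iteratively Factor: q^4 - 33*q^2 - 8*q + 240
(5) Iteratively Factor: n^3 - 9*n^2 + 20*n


(1) = (g + 3)*(g^2 + g - 2) = (g - 1)*(g + 3)*(g + 2)
(2) = (l + 3)*(l^2 - 6*l + 9) = (l - 3)*(l + 3)*(l - 3)
(3) = (u + 2)*(u^2 - 5*u) = (u - 5)*(u + 2)*(u)
(4) = (q + 4)*(q^3 - 4*q^2 - 17*q + 60) = (q + 4)^2*(q^2 - 8*q + 15) = (q - 3)*(q + 4)^2*(q - 5)
(5) = (n - 4)*(n^2 - 5*n) = (n - 5)*(n - 4)*(n)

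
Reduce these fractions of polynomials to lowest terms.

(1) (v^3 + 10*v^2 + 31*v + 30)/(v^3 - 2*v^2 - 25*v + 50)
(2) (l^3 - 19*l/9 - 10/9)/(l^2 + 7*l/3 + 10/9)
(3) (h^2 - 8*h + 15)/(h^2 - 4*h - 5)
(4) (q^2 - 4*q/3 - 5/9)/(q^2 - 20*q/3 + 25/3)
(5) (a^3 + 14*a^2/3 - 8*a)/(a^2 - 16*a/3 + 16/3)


(1) = (v^2 + 5*v + 6)/(v^2 - 7*v + 10)
(2) = (3*l^2 - 2*l - 5)/(3*l + 5)
(3) = (h - 3)/(h + 1)
(4) = (3*q + 1)/(3*q - 15)
(5) = (a^2 + 6*a)/(a - 4)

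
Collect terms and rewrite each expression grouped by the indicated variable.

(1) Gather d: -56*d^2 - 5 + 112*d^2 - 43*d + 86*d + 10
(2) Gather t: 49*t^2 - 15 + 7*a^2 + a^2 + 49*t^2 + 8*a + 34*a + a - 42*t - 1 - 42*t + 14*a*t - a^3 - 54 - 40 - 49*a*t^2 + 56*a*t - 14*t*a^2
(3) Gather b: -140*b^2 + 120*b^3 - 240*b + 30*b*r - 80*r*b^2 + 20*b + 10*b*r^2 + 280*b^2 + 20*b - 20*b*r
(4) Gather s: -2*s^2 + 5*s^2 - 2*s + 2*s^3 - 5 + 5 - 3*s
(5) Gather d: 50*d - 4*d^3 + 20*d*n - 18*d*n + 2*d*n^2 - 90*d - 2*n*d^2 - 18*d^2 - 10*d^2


(1) = 56*d^2 + 43*d + 5
(2) = -a^3 + 8*a^2 + 43*a + t^2*(98 - 49*a) + t*(-14*a^2 + 70*a - 84) - 110
(3) = 120*b^3 + b^2*(140 - 80*r) + b*(10*r^2 + 10*r - 200)
(4) = 2*s^3 + 3*s^2 - 5*s
(5) = -4*d^3 + d^2*(-2*n - 28) + d*(2*n^2 + 2*n - 40)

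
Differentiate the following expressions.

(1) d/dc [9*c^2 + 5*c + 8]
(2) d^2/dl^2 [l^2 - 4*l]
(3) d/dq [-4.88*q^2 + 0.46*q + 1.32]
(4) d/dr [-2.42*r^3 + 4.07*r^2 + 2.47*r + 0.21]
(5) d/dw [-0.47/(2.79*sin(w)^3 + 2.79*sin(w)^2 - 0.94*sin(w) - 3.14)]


(1) = 18*c + 5
(2) = 2
(3) = 0.46 - 9.76*q
(4) = -7.26*r^2 + 8.14*r + 2.47
(5) = (3.9339*sin(w)^2 + 2.6226*sin(w) - 0.4418)*cos(w)/(2.79*sin(w)^3 + 2.79*sin(w)^2 - 0.94*sin(w) - 3.14)^2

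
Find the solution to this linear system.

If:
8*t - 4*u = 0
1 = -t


Then:
t = -1
u = -2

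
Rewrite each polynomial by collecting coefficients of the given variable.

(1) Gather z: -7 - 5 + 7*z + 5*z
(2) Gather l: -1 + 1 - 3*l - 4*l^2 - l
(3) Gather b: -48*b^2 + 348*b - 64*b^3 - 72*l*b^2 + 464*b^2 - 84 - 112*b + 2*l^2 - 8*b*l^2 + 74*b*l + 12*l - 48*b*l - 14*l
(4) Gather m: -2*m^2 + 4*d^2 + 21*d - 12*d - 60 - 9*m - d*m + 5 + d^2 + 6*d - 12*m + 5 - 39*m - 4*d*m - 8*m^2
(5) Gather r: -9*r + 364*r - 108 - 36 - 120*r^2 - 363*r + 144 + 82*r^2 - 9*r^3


(1) = 12*z - 12
(2) = -4*l^2 - 4*l
(3) = -64*b^3 + b^2*(416 - 72*l) + b*(-8*l^2 + 26*l + 236) + 2*l^2 - 2*l - 84
(4) = 5*d^2 + 15*d - 10*m^2 + m*(-5*d - 60) - 50
(5) = -9*r^3 - 38*r^2 - 8*r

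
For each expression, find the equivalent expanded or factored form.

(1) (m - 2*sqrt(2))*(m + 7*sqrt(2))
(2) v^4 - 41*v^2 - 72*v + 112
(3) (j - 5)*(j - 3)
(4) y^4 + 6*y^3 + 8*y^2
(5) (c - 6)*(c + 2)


(1) = m^2 + 5*sqrt(2)*m - 28
(2) = (v - 7)*(v - 1)*(v + 4)^2
(3) = j^2 - 8*j + 15
(4) = y^2*(y + 2)*(y + 4)
(5) = c^2 - 4*c - 12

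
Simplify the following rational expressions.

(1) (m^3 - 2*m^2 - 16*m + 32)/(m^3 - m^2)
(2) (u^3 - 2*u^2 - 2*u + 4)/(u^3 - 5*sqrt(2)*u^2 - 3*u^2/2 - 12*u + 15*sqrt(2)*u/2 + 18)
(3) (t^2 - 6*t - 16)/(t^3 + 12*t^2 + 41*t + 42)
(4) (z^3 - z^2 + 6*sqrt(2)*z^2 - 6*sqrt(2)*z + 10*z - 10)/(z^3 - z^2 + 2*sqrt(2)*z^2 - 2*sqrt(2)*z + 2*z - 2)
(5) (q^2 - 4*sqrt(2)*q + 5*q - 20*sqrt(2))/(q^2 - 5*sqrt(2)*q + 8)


(1) = (m^3 - 2*m^2 - 16*m + 32)/(m^3 - m^2)
(2) = (2*u^2 + u*(-4 - 2*sqrt(2)) + 4*sqrt(2))/(2*u^2 + u*(-12*sqrt(2) - 3) + 18*sqrt(2))
(3) = (t - 8)/(t^2 + 10*t + 21)
(4) = (z + 5*sqrt(2))/(z + sqrt(2))
(5) = (q + 5)/(q - sqrt(2))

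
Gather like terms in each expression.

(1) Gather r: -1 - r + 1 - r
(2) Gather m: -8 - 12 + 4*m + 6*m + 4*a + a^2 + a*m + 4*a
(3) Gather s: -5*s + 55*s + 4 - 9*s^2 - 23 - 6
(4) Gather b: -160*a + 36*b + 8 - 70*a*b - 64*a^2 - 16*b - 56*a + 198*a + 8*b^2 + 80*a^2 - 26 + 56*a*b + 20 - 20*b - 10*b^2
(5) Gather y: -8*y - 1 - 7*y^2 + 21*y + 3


(1) = -2*r
(2) = a^2 + 8*a + m*(a + 10) - 20
(3) = -9*s^2 + 50*s - 25
(4) = 16*a^2 - 14*a*b - 18*a - 2*b^2 + 2
(5) = -7*y^2 + 13*y + 2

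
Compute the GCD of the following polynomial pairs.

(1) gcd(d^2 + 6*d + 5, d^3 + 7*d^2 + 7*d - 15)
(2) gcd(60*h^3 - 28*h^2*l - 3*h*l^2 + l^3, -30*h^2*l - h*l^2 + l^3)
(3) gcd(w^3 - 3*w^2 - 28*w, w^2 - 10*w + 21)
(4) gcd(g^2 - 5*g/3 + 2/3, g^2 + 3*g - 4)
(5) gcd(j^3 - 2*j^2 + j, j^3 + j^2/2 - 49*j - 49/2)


(1) = gcd((d + 1)*(d + 5), (d - 1)*(d + 3)*(d + 5)) = d + 5
(2) = 30*h^2 + h*l - l^2
(3) = w - 7
(4) = gcd((g - 1)*(g - 2/3), (g - 1)*(g + 4)) = g - 1
(5) = 1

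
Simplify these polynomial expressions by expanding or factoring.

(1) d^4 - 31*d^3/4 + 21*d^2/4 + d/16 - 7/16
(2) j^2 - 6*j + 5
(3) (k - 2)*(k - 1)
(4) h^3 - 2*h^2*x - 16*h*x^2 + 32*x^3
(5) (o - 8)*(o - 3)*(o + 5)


(1) = (d - 7)*(d - 1/2)^2*(d + 1/4)
(2) = (j - 5)*(j - 1)
(3) = k^2 - 3*k + 2
(4) = (h - 4*x)*(h - 2*x)*(h + 4*x)
(5) = o^3 - 6*o^2 - 31*o + 120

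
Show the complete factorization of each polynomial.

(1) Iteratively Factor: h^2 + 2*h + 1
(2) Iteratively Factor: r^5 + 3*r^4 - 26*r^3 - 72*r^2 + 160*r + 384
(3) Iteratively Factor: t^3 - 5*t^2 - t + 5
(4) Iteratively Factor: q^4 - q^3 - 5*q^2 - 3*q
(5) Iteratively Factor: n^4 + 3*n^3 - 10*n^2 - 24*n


(1) = (h + 1)*(h + 1)
(2) = (r - 3)*(r^4 + 6*r^3 - 8*r^2 - 96*r - 128) = (r - 3)*(r + 4)*(r^3 + 2*r^2 - 16*r - 32) = (r - 4)*(r - 3)*(r + 4)*(r^2 + 6*r + 8) = (r - 4)*(r - 3)*(r + 2)*(r + 4)*(r + 4)
(3) = (t - 1)*(t^2 - 4*t - 5) = (t - 5)*(t - 1)*(t + 1)
(4) = (q - 3)*(q^3 + 2*q^2 + q) = (q - 3)*(q + 1)*(q^2 + q) = (q - 3)*(q + 1)^2*(q)
(5) = (n - 3)*(n^3 + 6*n^2 + 8*n) = (n - 3)*(n + 4)*(n^2 + 2*n) = (n - 3)*(n + 2)*(n + 4)*(n)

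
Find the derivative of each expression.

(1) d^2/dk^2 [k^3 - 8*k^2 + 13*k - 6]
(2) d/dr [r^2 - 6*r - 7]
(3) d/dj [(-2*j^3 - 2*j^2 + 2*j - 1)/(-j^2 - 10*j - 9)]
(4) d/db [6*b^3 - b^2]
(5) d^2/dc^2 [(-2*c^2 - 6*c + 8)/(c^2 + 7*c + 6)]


(1) = 6*k - 16
(2) = 2*r - 6
(3) = 2*(j^4 + 20*j^3 + 38*j^2 + 17*j - 14)/(j^4 + 20*j^3 + 118*j^2 + 180*j + 81)
(4) = 2*b*(9*b - 1)
(5) = 8*(2*c^3 + 15*c^2 + 69*c + 131)/(c^6 + 21*c^5 + 165*c^4 + 595*c^3 + 990*c^2 + 756*c + 216)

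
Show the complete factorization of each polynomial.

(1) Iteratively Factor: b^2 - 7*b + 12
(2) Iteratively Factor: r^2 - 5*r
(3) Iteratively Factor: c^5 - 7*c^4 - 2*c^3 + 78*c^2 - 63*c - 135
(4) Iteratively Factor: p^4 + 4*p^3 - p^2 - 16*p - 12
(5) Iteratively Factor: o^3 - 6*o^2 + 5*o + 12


(1) = (b - 4)*(b - 3)
(2) = (r)*(r - 5)
(3) = (c + 1)*(c^4 - 8*c^3 + 6*c^2 + 72*c - 135) = (c - 3)*(c + 1)*(c^3 - 5*c^2 - 9*c + 45) = (c - 5)*(c - 3)*(c + 1)*(c^2 - 9) = (c - 5)*(c - 3)^2*(c + 1)*(c + 3)
(4) = (p + 1)*(p^3 + 3*p^2 - 4*p - 12) = (p + 1)*(p + 2)*(p^2 + p - 6) = (p + 1)*(p + 2)*(p + 3)*(p - 2)
(5) = (o - 3)*(o^2 - 3*o - 4) = (o - 3)*(o + 1)*(o - 4)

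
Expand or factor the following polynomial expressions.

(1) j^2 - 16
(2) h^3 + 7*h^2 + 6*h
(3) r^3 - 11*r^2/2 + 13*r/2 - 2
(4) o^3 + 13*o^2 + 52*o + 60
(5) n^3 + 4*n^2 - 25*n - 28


(1) = (j - 4)*(j + 4)
(2) = h*(h + 1)*(h + 6)
(3) = (r - 4)*(r - 1)*(r - 1/2)
(4) = (o + 2)*(o + 5)*(o + 6)
(5) = (n - 4)*(n + 1)*(n + 7)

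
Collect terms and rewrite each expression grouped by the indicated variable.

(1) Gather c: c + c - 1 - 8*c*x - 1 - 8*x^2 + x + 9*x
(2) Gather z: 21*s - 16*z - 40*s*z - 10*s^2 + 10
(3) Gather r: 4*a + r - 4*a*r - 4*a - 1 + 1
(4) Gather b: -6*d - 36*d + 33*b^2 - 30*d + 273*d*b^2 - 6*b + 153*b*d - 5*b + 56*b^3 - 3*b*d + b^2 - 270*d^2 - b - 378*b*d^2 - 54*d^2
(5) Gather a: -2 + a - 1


(1) = c*(2 - 8*x) - 8*x^2 + 10*x - 2
(2) = -10*s^2 + 21*s + z*(-40*s - 16) + 10
(3) = r*(1 - 4*a)
(4) = 56*b^3 + b^2*(273*d + 34) + b*(-378*d^2 + 150*d - 12) - 324*d^2 - 72*d
(5) = a - 3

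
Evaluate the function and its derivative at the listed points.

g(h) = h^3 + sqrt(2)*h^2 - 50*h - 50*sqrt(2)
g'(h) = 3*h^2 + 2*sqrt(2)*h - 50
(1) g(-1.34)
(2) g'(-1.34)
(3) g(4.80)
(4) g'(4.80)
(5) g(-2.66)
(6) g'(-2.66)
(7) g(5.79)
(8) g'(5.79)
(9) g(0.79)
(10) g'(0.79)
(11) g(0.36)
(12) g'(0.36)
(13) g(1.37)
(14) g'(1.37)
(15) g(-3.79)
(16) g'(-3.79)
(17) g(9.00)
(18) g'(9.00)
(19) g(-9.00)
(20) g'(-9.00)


(1) = -3.58
(2) = -48.40
(3) = -167.54
(4) = 32.70
(5) = 53.47
(6) = -36.30
(7) = -118.70
(8) = 66.95
(9) = -108.84
(10) = -45.89
(11) = -88.48
(12) = -48.59
(13) = -133.98
(14) = -40.49
(15) = 84.66
(16) = -17.63
(17) = 322.84
(18) = 218.46
(19) = -235.16
(20) = 167.54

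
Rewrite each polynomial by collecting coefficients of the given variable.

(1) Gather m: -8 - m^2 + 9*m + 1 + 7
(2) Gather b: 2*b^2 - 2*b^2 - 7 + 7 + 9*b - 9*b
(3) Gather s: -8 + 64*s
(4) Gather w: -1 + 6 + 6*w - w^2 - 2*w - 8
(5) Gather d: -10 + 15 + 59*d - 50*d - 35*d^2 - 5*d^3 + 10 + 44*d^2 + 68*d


(1) = -m^2 + 9*m
(2) = 0
(3) = 64*s - 8
(4) = -w^2 + 4*w - 3
(5) = -5*d^3 + 9*d^2 + 77*d + 15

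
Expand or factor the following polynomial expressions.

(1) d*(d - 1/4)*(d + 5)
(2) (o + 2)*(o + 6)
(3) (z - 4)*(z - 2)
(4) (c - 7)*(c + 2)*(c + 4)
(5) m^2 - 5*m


(1) = d^3 + 19*d^2/4 - 5*d/4
(2) = o^2 + 8*o + 12
(3) = z^2 - 6*z + 8
(4) = c^3 - c^2 - 34*c - 56
(5) = m*(m - 5)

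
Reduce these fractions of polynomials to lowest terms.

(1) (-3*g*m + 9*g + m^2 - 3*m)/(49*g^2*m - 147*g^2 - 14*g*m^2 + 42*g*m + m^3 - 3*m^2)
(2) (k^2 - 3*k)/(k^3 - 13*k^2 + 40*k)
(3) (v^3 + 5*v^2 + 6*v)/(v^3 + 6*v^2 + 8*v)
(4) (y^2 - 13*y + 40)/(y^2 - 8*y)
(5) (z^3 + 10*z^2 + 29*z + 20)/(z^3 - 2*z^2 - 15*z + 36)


(1) = (-3*g + m)/(49*g^2 - 14*g*m + m^2)
(2) = (k - 3)/(k^2 - 13*k + 40)
(3) = (v + 3)/(v + 4)
(4) = (y - 5)/y
(5) = (z^2 + 6*z + 5)/(z^2 - 6*z + 9)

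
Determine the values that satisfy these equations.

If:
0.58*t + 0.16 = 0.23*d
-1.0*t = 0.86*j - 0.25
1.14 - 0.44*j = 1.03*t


Then:
d = 5.62
j = -1.98
t = 1.95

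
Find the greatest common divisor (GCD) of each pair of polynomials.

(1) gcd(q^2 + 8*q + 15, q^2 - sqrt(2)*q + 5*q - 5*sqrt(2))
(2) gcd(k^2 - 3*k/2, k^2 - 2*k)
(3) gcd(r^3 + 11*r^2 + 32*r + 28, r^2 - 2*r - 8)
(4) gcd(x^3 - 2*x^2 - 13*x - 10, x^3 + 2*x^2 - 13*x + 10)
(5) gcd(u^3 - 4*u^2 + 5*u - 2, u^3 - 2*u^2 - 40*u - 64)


(1) = gcd((q + 3)*(q + 5), (q + 5)*(q - sqrt(2))) = q + 5
(2) = gcd(k*(k - 3/2), k*(k - 2)) = k
(3) = r + 2
(4) = gcd((x - 5)*(x + 1)*(x + 2), (x - 2)*(x - 1)*(x + 5)) = 1
(5) = gcd((u - 2)*(u - 1)^2, (u - 8)*(u + 2)*(u + 4)) = 1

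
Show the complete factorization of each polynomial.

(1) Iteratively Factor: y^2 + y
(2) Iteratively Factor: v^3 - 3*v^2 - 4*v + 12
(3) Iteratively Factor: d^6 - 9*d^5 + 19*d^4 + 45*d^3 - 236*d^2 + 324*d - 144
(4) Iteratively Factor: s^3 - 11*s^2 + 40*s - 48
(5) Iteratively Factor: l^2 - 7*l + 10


(1) = (y)*(y + 1)
(2) = (v - 2)*(v^2 - v - 6) = (v - 2)*(v + 2)*(v - 3)
(3) = (d - 3)*(d^5 - 6*d^4 + d^3 + 48*d^2 - 92*d + 48) = (d - 3)*(d - 1)*(d^4 - 5*d^3 - 4*d^2 + 44*d - 48) = (d - 3)*(d - 1)*(d + 3)*(d^3 - 8*d^2 + 20*d - 16) = (d - 4)*(d - 3)*(d - 1)*(d + 3)*(d^2 - 4*d + 4) = (d - 4)*(d - 3)*(d - 2)*(d - 1)*(d + 3)*(d - 2)
(4) = (s - 4)*(s^2 - 7*s + 12) = (s - 4)^2*(s - 3)
(5) = (l - 2)*(l - 5)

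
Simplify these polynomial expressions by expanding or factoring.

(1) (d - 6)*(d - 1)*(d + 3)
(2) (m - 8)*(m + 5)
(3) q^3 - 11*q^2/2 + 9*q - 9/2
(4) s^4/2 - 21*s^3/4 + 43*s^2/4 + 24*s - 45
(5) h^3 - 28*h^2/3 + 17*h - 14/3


(1) = d^3 - 4*d^2 - 15*d + 18
(2) = m^2 - 3*m - 40
(3) = (q - 3)*(q - 3/2)*(q - 1)
(4) = (s/2 + 1)*(s - 6)*(s - 5)*(s - 3/2)
(5) = (h - 7)*(h - 2)*(h - 1/3)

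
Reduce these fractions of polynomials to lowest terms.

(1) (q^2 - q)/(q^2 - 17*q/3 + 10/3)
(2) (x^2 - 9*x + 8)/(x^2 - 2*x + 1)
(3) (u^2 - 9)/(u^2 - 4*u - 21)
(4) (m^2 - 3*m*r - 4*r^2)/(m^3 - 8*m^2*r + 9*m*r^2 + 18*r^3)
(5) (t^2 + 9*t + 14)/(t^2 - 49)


(1) = (3*q^2 - 3*q)/(3*q^2 - 17*q + 10)
(2) = (x - 8)/(x - 1)
(3) = (u - 3)/(u - 7)
(4) = (m - 4*r)/(m^2 - 9*m*r + 18*r^2)
(5) = (t + 2)/(t - 7)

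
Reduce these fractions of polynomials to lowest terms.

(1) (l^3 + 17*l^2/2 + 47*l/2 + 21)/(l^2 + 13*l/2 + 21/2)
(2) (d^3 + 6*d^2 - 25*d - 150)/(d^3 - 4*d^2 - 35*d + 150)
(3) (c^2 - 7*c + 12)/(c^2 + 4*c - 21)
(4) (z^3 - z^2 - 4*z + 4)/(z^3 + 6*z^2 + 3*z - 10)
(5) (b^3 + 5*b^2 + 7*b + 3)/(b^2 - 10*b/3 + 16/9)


(1) = l + 2
(2) = (d + 5)/(d - 5)
(3) = (c - 4)/(c + 7)
(4) = (z - 2)/(z + 5)
(5) = (9*b^3 + 45*b^2 + 63*b + 27)/(9*b^2 - 30*b + 16)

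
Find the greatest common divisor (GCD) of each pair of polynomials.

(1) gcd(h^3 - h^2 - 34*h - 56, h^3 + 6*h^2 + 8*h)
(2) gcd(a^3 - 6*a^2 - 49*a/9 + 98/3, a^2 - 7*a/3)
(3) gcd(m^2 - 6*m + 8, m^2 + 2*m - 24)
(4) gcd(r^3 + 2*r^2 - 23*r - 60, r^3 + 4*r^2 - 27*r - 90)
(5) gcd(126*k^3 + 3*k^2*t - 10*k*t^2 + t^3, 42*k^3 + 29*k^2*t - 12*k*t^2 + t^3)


(1) = gcd((h - 7)*(h + 2)*(h + 4), h*(h + 2)*(h + 4)) = h^2 + 6*h + 8
(2) = gcd((a - 6)*(a - 7/3)*(a + 7/3), a*(a - 7/3)) = a - 7/3
(3) = gcd((m - 4)*(m - 2), (m - 4)*(m + 6)) = m - 4
(4) = r^2 - 2*r - 15
(5) = gcd((-7*k + t)*(-6*k + t)*(3*k + t), (-7*k + t)*(-6*k + t)*(k + t)) = 42*k^2 - 13*k*t + t^2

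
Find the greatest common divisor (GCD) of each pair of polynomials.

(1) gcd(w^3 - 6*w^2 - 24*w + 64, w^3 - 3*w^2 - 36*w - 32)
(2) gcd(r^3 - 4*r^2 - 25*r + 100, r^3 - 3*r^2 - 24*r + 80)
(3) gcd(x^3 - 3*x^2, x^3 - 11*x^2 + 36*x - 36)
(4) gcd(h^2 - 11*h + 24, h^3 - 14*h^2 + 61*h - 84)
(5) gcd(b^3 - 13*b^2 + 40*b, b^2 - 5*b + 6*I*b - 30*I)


(1) = gcd((w - 8)*(w - 2)*(w + 4), (w - 8)*(w + 1)*(w + 4)) = w^2 - 4*w - 32
(2) = gcd((r - 5)*(r - 4)*(r + 5), (r - 4)^2*(r + 5)) = r^2 + r - 20
(3) = gcd(x^2*(x - 3), (x - 6)*(x - 3)*(x - 2)) = x - 3
(4) = h - 3
(5) = b - 5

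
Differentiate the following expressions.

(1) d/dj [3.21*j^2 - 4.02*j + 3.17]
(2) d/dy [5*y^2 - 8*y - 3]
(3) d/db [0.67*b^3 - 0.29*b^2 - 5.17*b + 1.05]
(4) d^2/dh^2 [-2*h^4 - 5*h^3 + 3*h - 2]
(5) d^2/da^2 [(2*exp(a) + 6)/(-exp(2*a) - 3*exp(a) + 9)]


(1) = 6.42*j - 4.02
(2) = 10*y - 8
(3) = 2.01*b^2 - 0.58*b - 5.17
(4) = 6*h*(-4*h - 5)
(5) = 2*(-exp(4*a) - 9*exp(3*a) - 81*exp(2*a) - 162*exp(a) - 162)*exp(a)/(exp(6*a) + 9*exp(5*a) - 135*exp(3*a) + 729*exp(a) - 729)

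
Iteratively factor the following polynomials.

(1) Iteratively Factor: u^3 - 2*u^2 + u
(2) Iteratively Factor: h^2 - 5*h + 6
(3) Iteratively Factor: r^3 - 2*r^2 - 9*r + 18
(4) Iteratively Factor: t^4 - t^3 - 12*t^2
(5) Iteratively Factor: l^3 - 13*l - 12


(1) = (u)*(u^2 - 2*u + 1) = u*(u - 1)*(u - 1)
(2) = (h - 2)*(h - 3)
(3) = (r - 2)*(r^2 - 9) = (r - 3)*(r - 2)*(r + 3)
(4) = (t + 3)*(t^3 - 4*t^2) = t*(t + 3)*(t^2 - 4*t) = t^2*(t + 3)*(t - 4)
(5) = (l + 1)*(l^2 - l - 12) = (l + 1)*(l + 3)*(l - 4)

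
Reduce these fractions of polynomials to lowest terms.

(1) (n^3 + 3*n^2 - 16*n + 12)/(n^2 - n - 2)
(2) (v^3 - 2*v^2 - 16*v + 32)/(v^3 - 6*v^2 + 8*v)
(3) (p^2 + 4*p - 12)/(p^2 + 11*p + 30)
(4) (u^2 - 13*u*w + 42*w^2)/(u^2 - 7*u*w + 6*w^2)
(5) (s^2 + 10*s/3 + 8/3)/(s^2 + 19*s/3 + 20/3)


(1) = (n^2 + 5*n - 6)/(n + 1)
(2) = (v + 4)/v
(3) = (p - 2)/(p + 5)
(4) = (u - 7*w)/(u - w)
(5) = (s + 2)/(s + 5)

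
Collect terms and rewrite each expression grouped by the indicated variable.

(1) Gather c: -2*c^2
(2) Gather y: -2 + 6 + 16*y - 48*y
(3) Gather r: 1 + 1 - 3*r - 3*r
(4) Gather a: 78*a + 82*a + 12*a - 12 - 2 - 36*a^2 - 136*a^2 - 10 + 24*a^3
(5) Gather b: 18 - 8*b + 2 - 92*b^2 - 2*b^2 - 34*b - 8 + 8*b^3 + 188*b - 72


(1) = -2*c^2
(2) = 4 - 32*y
(3) = 2 - 6*r
(4) = 24*a^3 - 172*a^2 + 172*a - 24
(5) = 8*b^3 - 94*b^2 + 146*b - 60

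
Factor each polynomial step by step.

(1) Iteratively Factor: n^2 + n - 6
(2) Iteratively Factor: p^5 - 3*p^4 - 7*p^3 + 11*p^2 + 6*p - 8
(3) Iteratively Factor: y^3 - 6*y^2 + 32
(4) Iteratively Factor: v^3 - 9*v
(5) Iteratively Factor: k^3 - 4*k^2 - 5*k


(1) = (n - 2)*(n + 3)
(2) = (p - 4)*(p^4 + p^3 - 3*p^2 - p + 2) = (p - 4)*(p + 1)*(p^3 - 3*p + 2) = (p - 4)*(p - 1)*(p + 1)*(p^2 + p - 2) = (p - 4)*(p - 1)*(p + 1)*(p + 2)*(p - 1)
(3) = (y - 4)*(y^2 - 2*y - 8) = (y - 4)^2*(y + 2)
(4) = (v + 3)*(v^2 - 3*v) = v*(v + 3)*(v - 3)
(5) = (k - 5)*(k^2 + k) = k*(k - 5)*(k + 1)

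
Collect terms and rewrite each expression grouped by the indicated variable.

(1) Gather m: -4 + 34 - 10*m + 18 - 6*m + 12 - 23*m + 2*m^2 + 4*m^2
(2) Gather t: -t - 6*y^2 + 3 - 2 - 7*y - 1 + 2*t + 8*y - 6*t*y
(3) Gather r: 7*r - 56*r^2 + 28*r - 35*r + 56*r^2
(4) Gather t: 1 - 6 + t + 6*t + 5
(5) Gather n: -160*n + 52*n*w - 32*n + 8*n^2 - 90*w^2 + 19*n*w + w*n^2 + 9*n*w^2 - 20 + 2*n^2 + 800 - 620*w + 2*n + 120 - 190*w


(1) = 6*m^2 - 39*m + 60
(2) = t*(1 - 6*y) - 6*y^2 + y
(3) = 0
(4) = 7*t
(5) = n^2*(w + 10) + n*(9*w^2 + 71*w - 190) - 90*w^2 - 810*w + 900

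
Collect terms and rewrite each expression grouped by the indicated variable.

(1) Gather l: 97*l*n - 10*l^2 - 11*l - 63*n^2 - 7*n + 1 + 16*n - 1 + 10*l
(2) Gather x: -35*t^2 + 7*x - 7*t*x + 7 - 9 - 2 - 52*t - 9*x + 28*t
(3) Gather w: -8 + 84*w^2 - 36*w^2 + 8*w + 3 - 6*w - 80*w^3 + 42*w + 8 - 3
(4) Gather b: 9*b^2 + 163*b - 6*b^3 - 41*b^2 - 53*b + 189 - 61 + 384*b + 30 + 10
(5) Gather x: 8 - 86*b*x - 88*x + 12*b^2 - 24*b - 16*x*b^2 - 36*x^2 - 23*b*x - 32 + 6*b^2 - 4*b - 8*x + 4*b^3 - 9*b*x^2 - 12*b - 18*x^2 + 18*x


(1) = -10*l^2 + l*(97*n - 1) - 63*n^2 + 9*n
(2) = -35*t^2 - 24*t + x*(-7*t - 2) - 4
(3) = -80*w^3 + 48*w^2 + 44*w
(4) = -6*b^3 - 32*b^2 + 494*b + 168
(5) = 4*b^3 + 18*b^2 - 40*b + x^2*(-9*b - 54) + x*(-16*b^2 - 109*b - 78) - 24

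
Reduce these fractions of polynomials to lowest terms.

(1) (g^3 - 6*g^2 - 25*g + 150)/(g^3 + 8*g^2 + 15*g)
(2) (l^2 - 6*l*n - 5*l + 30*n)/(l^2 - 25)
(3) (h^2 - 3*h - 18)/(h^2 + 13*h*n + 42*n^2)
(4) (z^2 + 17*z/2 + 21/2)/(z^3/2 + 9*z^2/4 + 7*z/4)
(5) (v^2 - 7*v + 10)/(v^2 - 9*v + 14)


(1) = (g^2 - 11*g + 30)/(g^2 + 3*g)
(2) = (l - 6*n)/(l + 5)
(3) = (h^2 - 3*h - 18)/(h^2 + 13*h*n + 42*n^2)
(4) = (4*z^2 + 34*z + 42)/(2*z^3 + 9*z^2 + 7*z)
(5) = (v - 5)/(v - 7)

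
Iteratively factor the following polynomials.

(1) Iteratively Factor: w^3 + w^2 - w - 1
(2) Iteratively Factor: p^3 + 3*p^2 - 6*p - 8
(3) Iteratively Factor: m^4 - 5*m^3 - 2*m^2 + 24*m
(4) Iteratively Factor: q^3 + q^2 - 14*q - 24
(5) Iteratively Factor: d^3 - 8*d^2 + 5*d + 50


(1) = (w + 1)*(w^2 - 1) = (w + 1)^2*(w - 1)
(2) = (p + 4)*(p^2 - p - 2) = (p - 2)*(p + 4)*(p + 1)
(3) = (m)*(m^3 - 5*m^2 - 2*m + 24) = m*(m - 4)*(m^2 - m - 6) = m*(m - 4)*(m - 3)*(m + 2)
(4) = (q + 3)*(q^2 - 2*q - 8) = (q + 2)*(q + 3)*(q - 4)
(5) = (d + 2)*(d^2 - 10*d + 25) = (d - 5)*(d + 2)*(d - 5)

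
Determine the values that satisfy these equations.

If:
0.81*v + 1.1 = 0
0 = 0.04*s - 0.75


Then:
s = 18.75
v = -1.36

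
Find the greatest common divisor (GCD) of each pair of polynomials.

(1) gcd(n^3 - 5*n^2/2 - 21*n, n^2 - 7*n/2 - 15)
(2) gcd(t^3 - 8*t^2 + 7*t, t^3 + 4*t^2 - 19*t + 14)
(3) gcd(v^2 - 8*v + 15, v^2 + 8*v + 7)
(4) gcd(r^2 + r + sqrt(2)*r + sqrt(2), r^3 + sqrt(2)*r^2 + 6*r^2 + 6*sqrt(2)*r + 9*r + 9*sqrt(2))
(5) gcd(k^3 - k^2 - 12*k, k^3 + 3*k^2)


(1) = n - 6
(2) = t - 1
(3) = gcd((v - 5)*(v - 3), (v + 1)*(v + 7)) = 1
(4) = r + sqrt(2)
(5) = gcd(k*(k - 4)*(k + 3), k^2*(k + 3)) = k^2 + 3*k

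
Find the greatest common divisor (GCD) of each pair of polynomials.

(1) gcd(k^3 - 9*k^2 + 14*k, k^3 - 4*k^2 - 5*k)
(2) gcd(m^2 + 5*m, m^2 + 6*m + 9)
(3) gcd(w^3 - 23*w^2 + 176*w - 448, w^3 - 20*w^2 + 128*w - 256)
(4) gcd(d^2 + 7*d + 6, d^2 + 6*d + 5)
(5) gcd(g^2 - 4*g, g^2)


(1) = k
(2) = gcd(m*(m + 5), (m + 3)^2) = 1
(3) = w^2 - 16*w + 64
(4) = gcd((d + 1)*(d + 6), (d + 1)*(d + 5)) = d + 1
(5) = g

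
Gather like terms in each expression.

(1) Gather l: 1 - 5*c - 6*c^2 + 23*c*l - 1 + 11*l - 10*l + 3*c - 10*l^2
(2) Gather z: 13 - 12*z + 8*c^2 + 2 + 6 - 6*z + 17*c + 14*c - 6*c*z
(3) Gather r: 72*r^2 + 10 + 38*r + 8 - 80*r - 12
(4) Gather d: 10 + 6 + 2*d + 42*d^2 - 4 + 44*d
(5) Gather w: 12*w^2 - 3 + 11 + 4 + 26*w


(1) = -6*c^2 - 2*c - 10*l^2 + l*(23*c + 1)
(2) = 8*c^2 + 31*c + z*(-6*c - 18) + 21
(3) = 72*r^2 - 42*r + 6
(4) = 42*d^2 + 46*d + 12
(5) = 12*w^2 + 26*w + 12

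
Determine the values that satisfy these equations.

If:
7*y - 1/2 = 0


Then:
y = 1/14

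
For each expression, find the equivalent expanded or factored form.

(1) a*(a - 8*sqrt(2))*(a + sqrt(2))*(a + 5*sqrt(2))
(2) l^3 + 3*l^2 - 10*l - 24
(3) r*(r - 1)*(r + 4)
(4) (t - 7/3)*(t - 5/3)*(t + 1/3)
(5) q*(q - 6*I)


(1) = a^4 - 2*sqrt(2)*a^3 - 86*a^2 - 80*sqrt(2)*a
(2) = (l - 3)*(l + 2)*(l + 4)
(3) = r^3 + 3*r^2 - 4*r
(4) = t^3 - 11*t^2/3 + 23*t/9 + 35/27
(5) = q^2 - 6*I*q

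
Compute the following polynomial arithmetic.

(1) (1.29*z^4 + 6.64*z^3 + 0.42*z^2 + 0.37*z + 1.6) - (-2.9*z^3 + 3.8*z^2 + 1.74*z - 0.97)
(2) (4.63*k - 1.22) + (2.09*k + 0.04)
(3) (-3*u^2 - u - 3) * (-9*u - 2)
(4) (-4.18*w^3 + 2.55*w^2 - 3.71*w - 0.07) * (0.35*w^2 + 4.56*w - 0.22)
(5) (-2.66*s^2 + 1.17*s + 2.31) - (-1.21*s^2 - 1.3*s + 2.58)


(1) = 1.29*z^4 + 9.54*z^3 - 3.38*z^2 - 1.37*z + 2.57
(2) = 6.72*k - 1.18
(3) = 27*u^3 + 15*u^2 + 29*u + 6
(4) = -1.463*w^5 - 18.1683*w^4 + 11.2491*w^3 - 17.5031*w^2 + 0.497*w + 0.0154
(5) = -1.45*s^2 + 2.47*s - 0.27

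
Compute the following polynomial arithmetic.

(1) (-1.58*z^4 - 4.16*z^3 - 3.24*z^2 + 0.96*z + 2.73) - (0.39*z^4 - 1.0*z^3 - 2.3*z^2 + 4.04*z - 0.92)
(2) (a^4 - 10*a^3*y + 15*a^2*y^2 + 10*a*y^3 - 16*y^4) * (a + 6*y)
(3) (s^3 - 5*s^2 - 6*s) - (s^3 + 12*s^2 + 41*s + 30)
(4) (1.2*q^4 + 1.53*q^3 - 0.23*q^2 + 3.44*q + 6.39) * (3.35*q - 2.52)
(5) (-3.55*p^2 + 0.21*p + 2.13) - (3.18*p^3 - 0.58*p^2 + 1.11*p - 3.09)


(1) = -1.97*z^4 - 3.16*z^3 - 0.94*z^2 - 3.08*z + 3.65
(2) = a^5 - 4*a^4*y - 45*a^3*y^2 + 100*a^2*y^3 + 44*a*y^4 - 96*y^5
(3) = -17*s^2 - 47*s - 30
(4) = 4.02*q^5 + 2.1015*q^4 - 4.6261*q^3 + 12.1036*q^2 + 12.7377*q - 16.1028
(5) = -3.18*p^3 - 2.97*p^2 - 0.9*p + 5.22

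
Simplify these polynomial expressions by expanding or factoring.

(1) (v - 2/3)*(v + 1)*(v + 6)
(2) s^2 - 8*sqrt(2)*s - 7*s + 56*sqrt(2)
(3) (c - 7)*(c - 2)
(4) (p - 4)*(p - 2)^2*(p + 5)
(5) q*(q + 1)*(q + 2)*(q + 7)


(1) = v^3 + 19*v^2/3 + 4*v/3 - 4
(2) = (s - 7)*(s - 8*sqrt(2))
(3) = c^2 - 9*c + 14
(4) = p^4 - 3*p^3 - 20*p^2 + 84*p - 80
(5) = q^4 + 10*q^3 + 23*q^2 + 14*q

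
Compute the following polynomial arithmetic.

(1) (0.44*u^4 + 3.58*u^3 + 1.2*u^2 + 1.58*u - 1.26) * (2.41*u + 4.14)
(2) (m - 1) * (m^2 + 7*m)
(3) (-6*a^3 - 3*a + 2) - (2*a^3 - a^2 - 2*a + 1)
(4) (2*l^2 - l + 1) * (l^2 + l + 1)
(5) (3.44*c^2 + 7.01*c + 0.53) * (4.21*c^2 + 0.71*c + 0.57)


(1) = 1.0604*u^5 + 10.4494*u^4 + 17.7132*u^3 + 8.7758*u^2 + 3.5046*u - 5.2164
(2) = m^3 + 6*m^2 - 7*m
(3) = -8*a^3 + a^2 - a + 1
(4) = 2*l^4 + l^3 + 2*l^2 + 1
(5) = 14.4824*c^4 + 31.9545*c^3 + 9.1692*c^2 + 4.372*c + 0.3021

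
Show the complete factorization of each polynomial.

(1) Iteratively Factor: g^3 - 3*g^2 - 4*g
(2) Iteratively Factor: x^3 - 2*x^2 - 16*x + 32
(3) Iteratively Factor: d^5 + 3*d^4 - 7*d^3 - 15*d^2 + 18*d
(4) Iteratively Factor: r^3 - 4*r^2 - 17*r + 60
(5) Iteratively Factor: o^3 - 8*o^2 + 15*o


(1) = (g)*(g^2 - 3*g - 4) = g*(g - 4)*(g + 1)
(2) = (x - 4)*(x^2 + 2*x - 8) = (x - 4)*(x - 2)*(x + 4)
(3) = (d + 3)*(d^4 - 7*d^2 + 6*d) = (d + 3)^2*(d^3 - 3*d^2 + 2*d) = d*(d + 3)^2*(d^2 - 3*d + 2) = d*(d - 1)*(d + 3)^2*(d - 2)
(4) = (r + 4)*(r^2 - 8*r + 15) = (r - 5)*(r + 4)*(r - 3)
(5) = (o)*(o^2 - 8*o + 15) = o*(o - 3)*(o - 5)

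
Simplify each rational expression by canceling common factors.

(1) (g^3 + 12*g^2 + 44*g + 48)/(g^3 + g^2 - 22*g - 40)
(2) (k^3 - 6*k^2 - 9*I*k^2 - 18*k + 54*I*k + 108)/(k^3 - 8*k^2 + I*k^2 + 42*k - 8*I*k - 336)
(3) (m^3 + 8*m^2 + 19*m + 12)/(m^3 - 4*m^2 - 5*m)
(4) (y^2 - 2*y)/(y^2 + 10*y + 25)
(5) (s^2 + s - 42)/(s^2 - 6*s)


(1) = (g + 6)/(g - 5)
(2) = (k^2 + k*(-6 - 3*I) + 18*I)/(k^2 + k*(-8 + 7*I) - 56*I)
(3) = (m^2 + 7*m + 12)/(m^2 - 5*m)
(4) = (y^2 - 2*y)/(y^2 + 10*y + 25)
(5) = (s + 7)/s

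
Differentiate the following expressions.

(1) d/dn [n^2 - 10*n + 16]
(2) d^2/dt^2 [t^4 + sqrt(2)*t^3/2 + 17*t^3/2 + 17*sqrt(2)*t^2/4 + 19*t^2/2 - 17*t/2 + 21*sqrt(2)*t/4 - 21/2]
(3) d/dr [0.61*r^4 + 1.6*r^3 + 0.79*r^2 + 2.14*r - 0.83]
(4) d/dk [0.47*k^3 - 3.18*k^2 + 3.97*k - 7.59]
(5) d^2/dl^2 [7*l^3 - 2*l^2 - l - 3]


(1) = 2*n - 10
(2) = 12*t^2 + 3*sqrt(2)*t + 51*t + 17*sqrt(2)/2 + 19
(3) = 2.44*r^3 + 4.8*r^2 + 1.58*r + 2.14
(4) = 1.41*k^2 - 6.36*k + 3.97
(5) = 42*l - 4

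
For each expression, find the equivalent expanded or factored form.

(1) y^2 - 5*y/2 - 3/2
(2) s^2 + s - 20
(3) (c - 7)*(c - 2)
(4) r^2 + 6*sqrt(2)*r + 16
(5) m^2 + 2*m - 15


(1) = (y - 3)*(y + 1/2)
(2) = (s - 4)*(s + 5)
(3) = c^2 - 9*c + 14
(4) = (r + 2*sqrt(2))*(r + 4*sqrt(2))
(5) = (m - 3)*(m + 5)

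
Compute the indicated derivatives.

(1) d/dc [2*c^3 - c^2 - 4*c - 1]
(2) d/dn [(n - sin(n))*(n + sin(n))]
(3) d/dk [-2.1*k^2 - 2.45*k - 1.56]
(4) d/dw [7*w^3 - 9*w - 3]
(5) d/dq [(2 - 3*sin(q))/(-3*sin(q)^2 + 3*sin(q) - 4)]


(1) = 6*c^2 - 2*c - 4
(2) = 2*n - sin(2*n)
(3) = -4.2*k - 2.45
(4) = 21*w^2 - 9
(5) = 3*(-3*sin(q)^2 + 4*sin(q) + 2)*cos(q)/(3*sin(q)^2 - 3*sin(q) + 4)^2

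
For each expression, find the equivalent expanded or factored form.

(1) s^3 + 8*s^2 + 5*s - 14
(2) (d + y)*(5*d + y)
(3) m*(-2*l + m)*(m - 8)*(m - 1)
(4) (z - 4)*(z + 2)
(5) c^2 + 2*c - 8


(1) = (s - 1)*(s + 2)*(s + 7)
(2) = 5*d^2 + 6*d*y + y^2
(3) = -2*l*m^3 + 18*l*m^2 - 16*l*m + m^4 - 9*m^3 + 8*m^2
(4) = z^2 - 2*z - 8
(5) = (c - 2)*(c + 4)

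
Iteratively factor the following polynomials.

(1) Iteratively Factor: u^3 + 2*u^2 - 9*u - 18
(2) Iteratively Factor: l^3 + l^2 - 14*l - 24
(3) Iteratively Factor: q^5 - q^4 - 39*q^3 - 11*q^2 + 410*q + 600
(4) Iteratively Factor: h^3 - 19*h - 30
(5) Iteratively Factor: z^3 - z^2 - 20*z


(1) = (u + 2)*(u^2 - 9) = (u - 3)*(u + 2)*(u + 3)
(2) = (l + 3)*(l^2 - 2*l - 8) = (l + 2)*(l + 3)*(l - 4)
(3) = (q + 3)*(q^4 - 4*q^3 - 27*q^2 + 70*q + 200) = (q + 2)*(q + 3)*(q^3 - 6*q^2 - 15*q + 100) = (q + 2)*(q + 3)*(q + 4)*(q^2 - 10*q + 25) = (q - 5)*(q + 2)*(q + 3)*(q + 4)*(q - 5)
(4) = (h + 2)*(h^2 - 2*h - 15) = (h + 2)*(h + 3)*(h - 5)
(5) = (z)*(z^2 - z - 20) = z*(z + 4)*(z - 5)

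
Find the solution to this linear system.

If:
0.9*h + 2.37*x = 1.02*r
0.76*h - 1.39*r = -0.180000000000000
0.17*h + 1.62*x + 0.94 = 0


Then:
h = 16.10
r = 8.93
x = -2.27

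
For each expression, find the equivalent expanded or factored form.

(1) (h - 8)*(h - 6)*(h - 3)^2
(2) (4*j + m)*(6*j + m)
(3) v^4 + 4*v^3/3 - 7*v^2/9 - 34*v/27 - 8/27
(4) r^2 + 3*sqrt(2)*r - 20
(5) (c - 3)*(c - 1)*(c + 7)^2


(1) = h^4 - 20*h^3 + 141*h^2 - 414*h + 432
(2) = 24*j^2 + 10*j*m + m^2
(3) = (v - 1)*(v + 1/3)*(v + 2/3)*(v + 4/3)
(4) = (r - 2*sqrt(2))*(r + 5*sqrt(2))
(5) = c^4 + 10*c^3 - 4*c^2 - 154*c + 147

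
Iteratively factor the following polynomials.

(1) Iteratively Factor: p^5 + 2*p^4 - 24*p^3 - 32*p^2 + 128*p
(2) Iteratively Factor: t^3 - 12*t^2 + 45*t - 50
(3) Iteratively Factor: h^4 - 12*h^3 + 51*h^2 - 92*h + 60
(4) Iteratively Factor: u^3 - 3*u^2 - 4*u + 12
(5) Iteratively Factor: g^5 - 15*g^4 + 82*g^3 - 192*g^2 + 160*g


(1) = (p - 4)*(p^4 + 6*p^3 - 32*p) = (p - 4)*(p + 4)*(p^3 + 2*p^2 - 8*p) = (p - 4)*(p - 2)*(p + 4)*(p^2 + 4*p) = (p - 4)*(p - 2)*(p + 4)^2*(p)
(2) = (t - 5)*(t^2 - 7*t + 10) = (t - 5)*(t - 2)*(t - 5)
(3) = (h - 2)*(h^3 - 10*h^2 + 31*h - 30) = (h - 5)*(h - 2)*(h^2 - 5*h + 6) = (h - 5)*(h - 2)^2*(h - 3)
(4) = (u - 3)*(u^2 - 4) = (u - 3)*(u + 2)*(u - 2)
(5) = (g - 4)*(g^4 - 11*g^3 + 38*g^2 - 40*g) = (g - 4)^2*(g^3 - 7*g^2 + 10*g) = (g - 5)*(g - 4)^2*(g^2 - 2*g) = g*(g - 5)*(g - 4)^2*(g - 2)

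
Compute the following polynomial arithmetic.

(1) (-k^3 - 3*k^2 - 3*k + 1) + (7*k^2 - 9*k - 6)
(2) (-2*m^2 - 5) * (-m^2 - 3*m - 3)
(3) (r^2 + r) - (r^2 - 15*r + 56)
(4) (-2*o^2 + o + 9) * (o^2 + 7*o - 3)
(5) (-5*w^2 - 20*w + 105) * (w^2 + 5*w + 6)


(1) = -k^3 + 4*k^2 - 12*k - 5
(2) = 2*m^4 + 6*m^3 + 11*m^2 + 15*m + 15
(3) = 16*r - 56
(4) = -2*o^4 - 13*o^3 + 22*o^2 + 60*o - 27
(5) = -5*w^4 - 45*w^3 - 25*w^2 + 405*w + 630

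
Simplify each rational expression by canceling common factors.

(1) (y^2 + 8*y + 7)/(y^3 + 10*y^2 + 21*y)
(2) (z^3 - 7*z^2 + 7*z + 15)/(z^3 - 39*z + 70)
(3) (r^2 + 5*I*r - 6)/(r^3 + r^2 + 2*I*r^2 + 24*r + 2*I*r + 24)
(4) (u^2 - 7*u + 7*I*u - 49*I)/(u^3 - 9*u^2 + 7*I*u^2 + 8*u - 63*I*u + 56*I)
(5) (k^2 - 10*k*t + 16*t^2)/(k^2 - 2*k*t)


(1) = (y + 1)/(y^2 + 3*y)
(2) = (z^2 - 2*z - 3)/(z^2 + 5*z - 14)
(3) = (r^2 + 5*I*r - 6)/(r^3 + r^2*(1 + 2*I) + r*(24 + 2*I) + 24)
(4) = (u - 7)/(u^2 - 9*u + 8)
(5) = (k - 8*t)/k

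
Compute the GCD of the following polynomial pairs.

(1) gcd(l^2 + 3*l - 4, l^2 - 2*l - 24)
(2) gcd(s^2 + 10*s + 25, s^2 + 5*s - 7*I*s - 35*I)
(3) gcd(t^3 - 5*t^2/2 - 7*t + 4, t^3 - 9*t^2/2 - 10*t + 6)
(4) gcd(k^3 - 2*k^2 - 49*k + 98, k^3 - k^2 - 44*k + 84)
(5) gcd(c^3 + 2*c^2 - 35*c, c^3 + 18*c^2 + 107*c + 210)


(1) = l + 4
(2) = gcd((s + 5)^2, (s + 5)*(s - 7*I)) = s + 5
(3) = gcd((t - 4)*(t - 1/2)*(t + 2), (t - 6)*(t - 1/2)*(t + 2)) = t^2 + 3*t/2 - 1
(4) = k^2 + 5*k - 14
(5) = c + 7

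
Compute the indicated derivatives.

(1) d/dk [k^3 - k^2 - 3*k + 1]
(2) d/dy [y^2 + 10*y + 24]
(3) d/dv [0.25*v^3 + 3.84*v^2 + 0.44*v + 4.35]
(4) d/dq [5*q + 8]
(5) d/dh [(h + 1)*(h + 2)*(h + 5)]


(1) = 3*k^2 - 2*k - 3
(2) = 2*y + 10
(3) = 0.75*v^2 + 7.68*v + 0.44
(4) = 5
(5) = 3*h^2 + 16*h + 17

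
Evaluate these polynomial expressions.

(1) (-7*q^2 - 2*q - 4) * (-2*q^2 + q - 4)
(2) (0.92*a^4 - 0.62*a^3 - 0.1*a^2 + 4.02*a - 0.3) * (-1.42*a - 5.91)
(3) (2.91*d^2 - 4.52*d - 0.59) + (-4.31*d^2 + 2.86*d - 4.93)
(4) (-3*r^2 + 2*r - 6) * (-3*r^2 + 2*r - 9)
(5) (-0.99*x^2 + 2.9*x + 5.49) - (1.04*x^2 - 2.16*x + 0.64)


(1) = 14*q^4 - 3*q^3 + 34*q^2 + 4*q + 16
(2) = -1.3064*a^5 - 4.5568*a^4 + 3.8062*a^3 - 5.1174*a^2 - 23.3322*a + 1.773
(3) = -1.4*d^2 - 1.66*d - 5.52
(4) = 9*r^4 - 12*r^3 + 49*r^2 - 30*r + 54
(5) = -2.03*x^2 + 5.06*x + 4.85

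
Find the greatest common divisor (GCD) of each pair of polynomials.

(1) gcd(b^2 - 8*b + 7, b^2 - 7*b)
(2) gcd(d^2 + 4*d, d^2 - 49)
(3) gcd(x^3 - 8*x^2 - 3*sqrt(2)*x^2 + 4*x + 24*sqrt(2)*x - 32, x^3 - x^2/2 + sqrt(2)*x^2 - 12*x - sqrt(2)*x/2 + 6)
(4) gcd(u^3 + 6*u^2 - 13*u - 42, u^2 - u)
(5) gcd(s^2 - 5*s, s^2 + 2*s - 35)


(1) = gcd((b - 7)*(b - 1), b*(b - 7)) = b - 7
(2) = 1
(3) = gcd((x - 8)*(x - 2*sqrt(2))*(x - sqrt(2)), (x - 1/2)*(x - 2*sqrt(2))*(x + 3*sqrt(2))) = x - 2*sqrt(2)
(4) = 1
(5) = s - 5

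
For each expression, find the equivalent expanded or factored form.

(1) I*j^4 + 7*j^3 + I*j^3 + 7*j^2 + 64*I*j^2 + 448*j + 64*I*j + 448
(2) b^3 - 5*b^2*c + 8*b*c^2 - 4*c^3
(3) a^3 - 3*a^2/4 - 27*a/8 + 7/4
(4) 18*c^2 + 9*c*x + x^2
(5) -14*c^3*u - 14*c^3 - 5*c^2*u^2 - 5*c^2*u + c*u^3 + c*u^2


(1) = (j - 8*I)*(j - 7*I)*(j + 8*I)*(I*j + I)
(2) = (b - 2*c)^2*(b - c)
(3) = (a - 2)*(a - 1/2)*(a + 7/4)
(4) = (3*c + x)*(6*c + x)
(5) = (-7*c + u)*(2*c + u)*(c*u + c)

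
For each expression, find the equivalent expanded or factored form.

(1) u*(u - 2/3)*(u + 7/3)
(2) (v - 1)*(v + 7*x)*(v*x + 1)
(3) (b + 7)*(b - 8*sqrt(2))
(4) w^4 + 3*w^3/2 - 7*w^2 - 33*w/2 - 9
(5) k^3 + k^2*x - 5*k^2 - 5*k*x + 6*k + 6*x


(1) = u^3 + 5*u^2/3 - 14*u/9
(2) = v^3*x + 7*v^2*x^2 - v^2*x + v^2 - 7*v*x^2 + 7*v*x - v - 7*x
(3) = b^2 - 8*sqrt(2)*b + 7*b - 56*sqrt(2)
(4) = (w - 3)*(w + 1)*(w + 3/2)*(w + 2)
(5) = (k - 3)*(k - 2)*(k + x)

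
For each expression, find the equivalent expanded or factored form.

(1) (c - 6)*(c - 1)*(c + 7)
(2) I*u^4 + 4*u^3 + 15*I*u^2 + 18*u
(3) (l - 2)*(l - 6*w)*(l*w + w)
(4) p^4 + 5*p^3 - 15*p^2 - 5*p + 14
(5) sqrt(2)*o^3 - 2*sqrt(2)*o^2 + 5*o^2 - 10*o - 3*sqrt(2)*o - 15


(1) = c^3 - 43*c + 42
(2) = u*(u - 6*I)*(u + 3*I)*(I*u + 1)
(3) = l^3*w - 6*l^2*w^2 - l^2*w + 6*l*w^2 - 2*l*w + 12*w^2
(4) = (p - 2)*(p - 1)*(p + 1)*(p + 7)
(5) = (o - 3)*(o + 5*sqrt(2)/2)*(sqrt(2)*o + sqrt(2))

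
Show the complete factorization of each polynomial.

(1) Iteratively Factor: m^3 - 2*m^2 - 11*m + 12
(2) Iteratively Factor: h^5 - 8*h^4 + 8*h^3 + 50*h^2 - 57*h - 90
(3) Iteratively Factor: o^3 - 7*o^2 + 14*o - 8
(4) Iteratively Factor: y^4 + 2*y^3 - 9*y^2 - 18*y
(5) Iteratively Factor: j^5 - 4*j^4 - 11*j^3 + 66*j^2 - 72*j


(1) = (m - 1)*(m^2 - m - 12) = (m - 1)*(m + 3)*(m - 4)
(2) = (h - 5)*(h^4 - 3*h^3 - 7*h^2 + 15*h + 18) = (h - 5)*(h + 2)*(h^3 - 5*h^2 + 3*h + 9) = (h - 5)*(h + 1)*(h + 2)*(h^2 - 6*h + 9) = (h - 5)*(h - 3)*(h + 1)*(h + 2)*(h - 3)
(3) = (o - 1)*(o^2 - 6*o + 8) = (o - 2)*(o - 1)*(o - 4)
(4) = (y + 2)*(y^3 - 9*y) = y*(y + 2)*(y^2 - 9) = y*(y + 2)*(y + 3)*(y - 3)
(5) = (j)*(j^4 - 4*j^3 - 11*j^2 + 66*j - 72) = j*(j - 3)*(j^3 - j^2 - 14*j + 24) = j*(j - 3)*(j - 2)*(j^2 + j - 12) = j*(j - 3)^2*(j - 2)*(j + 4)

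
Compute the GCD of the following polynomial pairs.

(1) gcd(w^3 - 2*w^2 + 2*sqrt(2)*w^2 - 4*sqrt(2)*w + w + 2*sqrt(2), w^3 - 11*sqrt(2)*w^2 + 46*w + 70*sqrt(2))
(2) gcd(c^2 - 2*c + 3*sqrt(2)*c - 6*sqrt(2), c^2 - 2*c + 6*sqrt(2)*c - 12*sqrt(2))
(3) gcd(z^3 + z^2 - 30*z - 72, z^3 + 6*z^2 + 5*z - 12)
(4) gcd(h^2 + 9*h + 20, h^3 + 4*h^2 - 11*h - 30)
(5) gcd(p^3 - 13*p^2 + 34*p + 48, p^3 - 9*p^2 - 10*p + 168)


(1) = 1
(2) = gcd((c - 2)*(c + 3*sqrt(2)), (c - 2)*(c + 6*sqrt(2))) = c - 2
(3) = z^2 + 7*z + 12
(4) = gcd((h + 4)*(h + 5), (h - 3)*(h + 2)*(h + 5)) = h + 5
(5) = gcd((p - 8)*(p - 6)*(p + 1), (p - 7)*(p - 6)*(p + 4)) = p - 6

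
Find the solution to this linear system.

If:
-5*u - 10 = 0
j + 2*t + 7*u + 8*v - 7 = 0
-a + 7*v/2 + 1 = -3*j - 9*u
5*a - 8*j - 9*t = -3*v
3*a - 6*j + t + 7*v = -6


Then:
a = 501/7
j = 237/7
t = 59/7
u = -2
v = -26/7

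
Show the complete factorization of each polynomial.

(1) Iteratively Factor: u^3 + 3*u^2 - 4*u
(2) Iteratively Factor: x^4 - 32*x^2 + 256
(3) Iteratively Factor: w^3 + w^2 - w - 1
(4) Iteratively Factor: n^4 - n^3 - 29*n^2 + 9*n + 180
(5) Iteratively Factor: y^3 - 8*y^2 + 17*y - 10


(1) = (u - 1)*(u^2 + 4*u) = u*(u - 1)*(u + 4)
(2) = (x - 4)*(x^3 + 4*x^2 - 16*x - 64) = (x - 4)^2*(x^2 + 8*x + 16) = (x - 4)^2*(x + 4)*(x + 4)
(3) = (w - 1)*(w^2 + 2*w + 1) = (w - 1)*(w + 1)*(w + 1)
(4) = (n + 3)*(n^3 - 4*n^2 - 17*n + 60) = (n + 3)*(n + 4)*(n^2 - 8*n + 15) = (n - 5)*(n + 3)*(n + 4)*(n - 3)
(5) = (y - 2)*(y^2 - 6*y + 5) = (y - 2)*(y - 1)*(y - 5)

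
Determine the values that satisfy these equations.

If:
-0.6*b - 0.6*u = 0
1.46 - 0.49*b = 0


Then:
b = 2.98
u = -2.98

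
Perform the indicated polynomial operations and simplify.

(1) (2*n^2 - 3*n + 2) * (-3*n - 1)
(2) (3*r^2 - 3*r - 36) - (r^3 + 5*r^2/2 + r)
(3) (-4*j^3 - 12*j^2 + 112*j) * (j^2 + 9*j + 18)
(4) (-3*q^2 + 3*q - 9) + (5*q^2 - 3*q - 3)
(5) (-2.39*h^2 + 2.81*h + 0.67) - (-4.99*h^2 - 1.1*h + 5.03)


(1) = -6*n^3 + 7*n^2 - 3*n - 2
(2) = -r^3 + r^2/2 - 4*r - 36
(3) = -4*j^5 - 48*j^4 - 68*j^3 + 792*j^2 + 2016*j
(4) = 2*q^2 - 12
(5) = 2.6*h^2 + 3.91*h - 4.36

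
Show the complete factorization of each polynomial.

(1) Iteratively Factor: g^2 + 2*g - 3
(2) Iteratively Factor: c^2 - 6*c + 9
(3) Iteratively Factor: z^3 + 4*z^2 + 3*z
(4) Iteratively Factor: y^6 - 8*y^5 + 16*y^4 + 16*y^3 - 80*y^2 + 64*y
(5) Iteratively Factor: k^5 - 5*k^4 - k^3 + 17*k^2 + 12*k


(1) = (g - 1)*(g + 3)
(2) = (c - 3)*(c - 3)
(3) = (z + 1)*(z^2 + 3*z) = z*(z + 1)*(z + 3)
(4) = (y)*(y^5 - 8*y^4 + 16*y^3 + 16*y^2 - 80*y + 64) = y*(y - 2)*(y^4 - 6*y^3 + 4*y^2 + 24*y - 32) = y*(y - 2)^2*(y^3 - 4*y^2 - 4*y + 16) = y*(y - 2)^2*(y + 2)*(y^2 - 6*y + 8) = y*(y - 4)*(y - 2)^2*(y + 2)*(y - 2)
(5) = (k - 4)*(k^4 - k^3 - 5*k^2 - 3*k) = (k - 4)*(k - 3)*(k^3 + 2*k^2 + k) = k*(k - 4)*(k - 3)*(k^2 + 2*k + 1) = k*(k - 4)*(k - 3)*(k + 1)*(k + 1)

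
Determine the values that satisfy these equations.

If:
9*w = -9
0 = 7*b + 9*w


Then:
b = 9/7
w = -1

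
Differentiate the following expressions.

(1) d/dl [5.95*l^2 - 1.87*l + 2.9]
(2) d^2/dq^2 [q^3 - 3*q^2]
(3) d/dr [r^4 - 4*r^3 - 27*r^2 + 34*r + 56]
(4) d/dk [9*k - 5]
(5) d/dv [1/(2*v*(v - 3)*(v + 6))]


(1) = 11.9*l - 1.87
(2) = 6*q - 6
(3) = 4*r^3 - 12*r^2 - 54*r + 34
(4) = 9
(5) = (-v*(v - 3) - v*(v + 6) - (v - 3)*(v + 6))/(2*v^2*(v - 3)^2*(v + 6)^2)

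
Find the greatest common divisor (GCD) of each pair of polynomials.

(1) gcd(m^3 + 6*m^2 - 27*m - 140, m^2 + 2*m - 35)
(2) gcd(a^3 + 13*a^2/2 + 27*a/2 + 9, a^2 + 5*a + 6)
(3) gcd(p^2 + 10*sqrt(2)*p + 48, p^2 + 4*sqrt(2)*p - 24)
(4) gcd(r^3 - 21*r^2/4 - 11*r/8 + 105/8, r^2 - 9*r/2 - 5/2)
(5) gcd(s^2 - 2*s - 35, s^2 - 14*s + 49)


(1) = gcd((m - 5)*(m + 4)*(m + 7), (m - 5)*(m + 7)) = m^2 + 2*m - 35
(2) = a^2 + 5*a + 6
(3) = p + 6*sqrt(2)
(4) = gcd((r - 5)*(r - 7/4)*(r + 3/2), (r - 5)*(r + 1/2)) = r - 5
(5) = gcd((s - 7)*(s + 5), (s - 7)^2) = s - 7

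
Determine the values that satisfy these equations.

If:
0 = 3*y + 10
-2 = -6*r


Then:
r = 1/3
y = -10/3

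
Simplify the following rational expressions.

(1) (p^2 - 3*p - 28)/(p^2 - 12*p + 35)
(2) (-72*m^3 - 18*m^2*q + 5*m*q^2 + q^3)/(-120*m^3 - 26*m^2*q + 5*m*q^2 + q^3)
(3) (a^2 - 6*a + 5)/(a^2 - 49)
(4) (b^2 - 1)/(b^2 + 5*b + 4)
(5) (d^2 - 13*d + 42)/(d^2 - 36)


(1) = (p + 4)/(p - 5)
(2) = (-12*m^2 - m*q + q^2)/(-20*m^2 - m*q + q^2)
(3) = (a^2 - 6*a + 5)/(a^2 - 49)
(4) = (b - 1)/(b + 4)
(5) = (d - 7)/(d + 6)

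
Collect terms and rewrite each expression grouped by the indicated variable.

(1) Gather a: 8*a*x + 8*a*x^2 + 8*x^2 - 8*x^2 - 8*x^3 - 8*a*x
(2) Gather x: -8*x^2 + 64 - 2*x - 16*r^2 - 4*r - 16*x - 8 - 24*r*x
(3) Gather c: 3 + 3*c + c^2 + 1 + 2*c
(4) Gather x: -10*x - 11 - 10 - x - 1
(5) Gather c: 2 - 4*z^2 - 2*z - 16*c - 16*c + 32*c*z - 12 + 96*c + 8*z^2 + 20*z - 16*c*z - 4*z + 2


(1) = 8*a*x^2 - 8*x^3
(2) = -16*r^2 - 4*r - 8*x^2 + x*(-24*r - 18) + 56
(3) = c^2 + 5*c + 4
(4) = -11*x - 22
(5) = c*(16*z + 64) + 4*z^2 + 14*z - 8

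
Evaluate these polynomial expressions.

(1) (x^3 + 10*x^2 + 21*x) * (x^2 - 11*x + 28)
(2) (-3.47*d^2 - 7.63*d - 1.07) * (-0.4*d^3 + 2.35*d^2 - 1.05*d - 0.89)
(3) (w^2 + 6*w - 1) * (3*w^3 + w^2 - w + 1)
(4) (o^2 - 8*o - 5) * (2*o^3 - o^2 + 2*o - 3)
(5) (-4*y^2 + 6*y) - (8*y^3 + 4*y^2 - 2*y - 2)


(1) = x^5 - x^4 - 61*x^3 + 49*x^2 + 588*x
(2) = 1.388*d^5 - 5.1025*d^4 - 13.859*d^3 + 8.5853*d^2 + 7.9142*d + 0.9523
(3) = 3*w^5 + 19*w^4 + 2*w^3 - 6*w^2 + 7*w - 1
(4) = 2*o^5 - 17*o^4 - 14*o^2 + 14*o + 15
(5) = -8*y^3 - 8*y^2 + 8*y + 2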